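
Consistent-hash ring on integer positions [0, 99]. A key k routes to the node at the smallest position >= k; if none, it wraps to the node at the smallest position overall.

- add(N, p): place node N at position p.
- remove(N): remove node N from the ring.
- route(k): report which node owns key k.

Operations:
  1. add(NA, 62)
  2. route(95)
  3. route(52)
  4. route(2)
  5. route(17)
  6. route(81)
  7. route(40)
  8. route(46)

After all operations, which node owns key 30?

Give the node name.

Answer: NA

Derivation:
Op 1: add NA@62 -> ring=[62:NA]
Op 2: route key 95: none >= 95, wrap to smallest pos 62 -> NA
Op 3: route key 52: smallest pos >= 52 is 62 -> NA
Op 4: route key 2: smallest pos >= 2 is 62 -> NA
Op 5: route key 17: smallest pos >= 17 is 62 -> NA
Op 6: route key 81: none >= 81, wrap to smallest pos 62 -> NA
Op 7: route key 40: smallest pos >= 40 is 62 -> NA
Op 8: route key 46: smallest pos >= 46 is 62 -> NA
Final route key 30: smallest pos >= 30 is 62 -> NA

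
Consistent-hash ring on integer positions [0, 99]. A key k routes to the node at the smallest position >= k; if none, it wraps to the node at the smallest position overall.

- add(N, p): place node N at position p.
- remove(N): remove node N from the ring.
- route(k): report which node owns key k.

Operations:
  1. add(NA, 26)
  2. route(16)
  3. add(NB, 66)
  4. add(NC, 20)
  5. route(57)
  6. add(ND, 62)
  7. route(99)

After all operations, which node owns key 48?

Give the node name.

Answer: ND

Derivation:
Op 1: add NA@26 -> ring=[26:NA]
Op 2: route key 16: smallest pos >= 16 is 26 -> NA
Op 3: add NB@66 -> ring=[26:NA,66:NB]
Op 4: add NC@20 -> ring=[20:NC,26:NA,66:NB]
Op 5: route key 57: smallest pos >= 57 is 66 -> NB
Op 6: add ND@62 -> ring=[20:NC,26:NA,62:ND,66:NB]
Op 7: route key 99: none >= 99, wrap to smallest pos 20 -> NC
Final route key 48: smallest pos >= 48 is 62 -> ND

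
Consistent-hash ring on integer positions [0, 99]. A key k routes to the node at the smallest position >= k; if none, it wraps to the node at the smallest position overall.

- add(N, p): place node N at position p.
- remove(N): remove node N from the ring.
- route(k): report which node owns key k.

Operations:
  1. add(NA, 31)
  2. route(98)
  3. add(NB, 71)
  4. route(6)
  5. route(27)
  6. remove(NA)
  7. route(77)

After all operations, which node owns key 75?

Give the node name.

Op 1: add NA@31 -> ring=[31:NA]
Op 2: route key 98: none >= 98, wrap to smallest pos 31 -> NA
Op 3: add NB@71 -> ring=[31:NA,71:NB]
Op 4: route key 6: smallest pos >= 6 is 31 -> NA
Op 5: route key 27: smallest pos >= 27 is 31 -> NA
Op 6: remove NA -> ring=[71:NB]
Op 7: route key 77: none >= 77, wrap to smallest pos 71 -> NB
Final route key 75: none >= 75, wrap to smallest pos 71 -> NB

Answer: NB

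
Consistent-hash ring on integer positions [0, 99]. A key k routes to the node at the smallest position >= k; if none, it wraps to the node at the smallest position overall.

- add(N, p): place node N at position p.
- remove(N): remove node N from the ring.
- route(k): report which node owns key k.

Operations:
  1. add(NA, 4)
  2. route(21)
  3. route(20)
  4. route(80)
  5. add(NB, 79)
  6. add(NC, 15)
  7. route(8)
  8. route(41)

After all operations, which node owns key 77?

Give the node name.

Op 1: add NA@4 -> ring=[4:NA]
Op 2: route key 21: none >= 21, wrap to smallest pos 4 -> NA
Op 3: route key 20: none >= 20, wrap to smallest pos 4 -> NA
Op 4: route key 80: none >= 80, wrap to smallest pos 4 -> NA
Op 5: add NB@79 -> ring=[4:NA,79:NB]
Op 6: add NC@15 -> ring=[4:NA,15:NC,79:NB]
Op 7: route key 8: smallest pos >= 8 is 15 -> NC
Op 8: route key 41: smallest pos >= 41 is 79 -> NB
Final route key 77: smallest pos >= 77 is 79 -> NB

Answer: NB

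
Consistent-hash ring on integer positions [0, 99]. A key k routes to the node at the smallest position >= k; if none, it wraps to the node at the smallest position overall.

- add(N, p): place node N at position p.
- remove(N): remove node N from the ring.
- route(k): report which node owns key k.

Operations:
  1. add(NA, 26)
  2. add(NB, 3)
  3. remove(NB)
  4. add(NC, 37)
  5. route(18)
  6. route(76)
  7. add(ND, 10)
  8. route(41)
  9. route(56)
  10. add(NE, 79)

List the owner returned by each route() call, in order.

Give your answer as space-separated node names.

Op 1: add NA@26 -> ring=[26:NA]
Op 2: add NB@3 -> ring=[3:NB,26:NA]
Op 3: remove NB -> ring=[26:NA]
Op 4: add NC@37 -> ring=[26:NA,37:NC]
Op 5: route key 18: smallest pos >= 18 is 26 -> NA
Op 6: route key 76: none >= 76, wrap to smallest pos 26 -> NA
Op 7: add ND@10 -> ring=[10:ND,26:NA,37:NC]
Op 8: route key 41: none >= 41, wrap to smallest pos 10 -> ND
Op 9: route key 56: none >= 56, wrap to smallest pos 10 -> ND
Op 10: add NE@79 -> ring=[10:ND,26:NA,37:NC,79:NE]

Answer: NA NA ND ND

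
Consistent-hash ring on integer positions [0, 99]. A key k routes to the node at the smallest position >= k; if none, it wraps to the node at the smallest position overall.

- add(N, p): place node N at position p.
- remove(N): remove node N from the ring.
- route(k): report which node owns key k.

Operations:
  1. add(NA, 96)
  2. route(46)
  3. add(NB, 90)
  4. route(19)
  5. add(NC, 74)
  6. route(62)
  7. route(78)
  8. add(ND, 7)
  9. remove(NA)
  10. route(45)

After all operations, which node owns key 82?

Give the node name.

Op 1: add NA@96 -> ring=[96:NA]
Op 2: route key 46: smallest pos >= 46 is 96 -> NA
Op 3: add NB@90 -> ring=[90:NB,96:NA]
Op 4: route key 19: smallest pos >= 19 is 90 -> NB
Op 5: add NC@74 -> ring=[74:NC,90:NB,96:NA]
Op 6: route key 62: smallest pos >= 62 is 74 -> NC
Op 7: route key 78: smallest pos >= 78 is 90 -> NB
Op 8: add ND@7 -> ring=[7:ND,74:NC,90:NB,96:NA]
Op 9: remove NA -> ring=[7:ND,74:NC,90:NB]
Op 10: route key 45: smallest pos >= 45 is 74 -> NC
Final route key 82: smallest pos >= 82 is 90 -> NB

Answer: NB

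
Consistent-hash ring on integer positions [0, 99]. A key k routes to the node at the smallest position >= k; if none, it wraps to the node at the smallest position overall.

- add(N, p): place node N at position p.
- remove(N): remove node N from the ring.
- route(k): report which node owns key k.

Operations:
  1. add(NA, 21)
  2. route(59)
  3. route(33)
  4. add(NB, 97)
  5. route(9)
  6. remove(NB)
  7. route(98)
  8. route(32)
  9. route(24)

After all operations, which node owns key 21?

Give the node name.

Answer: NA

Derivation:
Op 1: add NA@21 -> ring=[21:NA]
Op 2: route key 59: none >= 59, wrap to smallest pos 21 -> NA
Op 3: route key 33: none >= 33, wrap to smallest pos 21 -> NA
Op 4: add NB@97 -> ring=[21:NA,97:NB]
Op 5: route key 9: smallest pos >= 9 is 21 -> NA
Op 6: remove NB -> ring=[21:NA]
Op 7: route key 98: none >= 98, wrap to smallest pos 21 -> NA
Op 8: route key 32: none >= 32, wrap to smallest pos 21 -> NA
Op 9: route key 24: none >= 24, wrap to smallest pos 21 -> NA
Final route key 21: smallest pos >= 21 is 21 -> NA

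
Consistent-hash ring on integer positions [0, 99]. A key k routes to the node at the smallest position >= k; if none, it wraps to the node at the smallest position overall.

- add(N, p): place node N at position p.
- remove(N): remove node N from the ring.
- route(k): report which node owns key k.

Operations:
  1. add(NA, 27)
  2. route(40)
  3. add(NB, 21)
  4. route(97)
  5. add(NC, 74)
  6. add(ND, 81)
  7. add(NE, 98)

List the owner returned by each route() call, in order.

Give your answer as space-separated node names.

Answer: NA NB

Derivation:
Op 1: add NA@27 -> ring=[27:NA]
Op 2: route key 40: none >= 40, wrap to smallest pos 27 -> NA
Op 3: add NB@21 -> ring=[21:NB,27:NA]
Op 4: route key 97: none >= 97, wrap to smallest pos 21 -> NB
Op 5: add NC@74 -> ring=[21:NB,27:NA,74:NC]
Op 6: add ND@81 -> ring=[21:NB,27:NA,74:NC,81:ND]
Op 7: add NE@98 -> ring=[21:NB,27:NA,74:NC,81:ND,98:NE]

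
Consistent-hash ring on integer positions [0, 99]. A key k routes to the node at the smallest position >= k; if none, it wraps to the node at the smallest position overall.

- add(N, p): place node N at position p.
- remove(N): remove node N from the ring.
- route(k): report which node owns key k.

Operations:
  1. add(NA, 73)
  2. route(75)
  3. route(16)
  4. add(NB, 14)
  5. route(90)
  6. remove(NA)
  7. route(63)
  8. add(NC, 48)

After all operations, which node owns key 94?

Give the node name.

Op 1: add NA@73 -> ring=[73:NA]
Op 2: route key 75: none >= 75, wrap to smallest pos 73 -> NA
Op 3: route key 16: smallest pos >= 16 is 73 -> NA
Op 4: add NB@14 -> ring=[14:NB,73:NA]
Op 5: route key 90: none >= 90, wrap to smallest pos 14 -> NB
Op 6: remove NA -> ring=[14:NB]
Op 7: route key 63: none >= 63, wrap to smallest pos 14 -> NB
Op 8: add NC@48 -> ring=[14:NB,48:NC]
Final route key 94: none >= 94, wrap to smallest pos 14 -> NB

Answer: NB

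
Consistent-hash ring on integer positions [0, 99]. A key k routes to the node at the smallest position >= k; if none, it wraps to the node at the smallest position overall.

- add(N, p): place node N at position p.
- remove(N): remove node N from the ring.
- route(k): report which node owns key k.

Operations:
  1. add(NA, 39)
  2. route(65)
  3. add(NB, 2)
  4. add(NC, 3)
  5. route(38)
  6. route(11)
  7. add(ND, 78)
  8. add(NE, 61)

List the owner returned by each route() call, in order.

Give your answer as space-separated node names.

Op 1: add NA@39 -> ring=[39:NA]
Op 2: route key 65: none >= 65, wrap to smallest pos 39 -> NA
Op 3: add NB@2 -> ring=[2:NB,39:NA]
Op 4: add NC@3 -> ring=[2:NB,3:NC,39:NA]
Op 5: route key 38: smallest pos >= 38 is 39 -> NA
Op 6: route key 11: smallest pos >= 11 is 39 -> NA
Op 7: add ND@78 -> ring=[2:NB,3:NC,39:NA,78:ND]
Op 8: add NE@61 -> ring=[2:NB,3:NC,39:NA,61:NE,78:ND]

Answer: NA NA NA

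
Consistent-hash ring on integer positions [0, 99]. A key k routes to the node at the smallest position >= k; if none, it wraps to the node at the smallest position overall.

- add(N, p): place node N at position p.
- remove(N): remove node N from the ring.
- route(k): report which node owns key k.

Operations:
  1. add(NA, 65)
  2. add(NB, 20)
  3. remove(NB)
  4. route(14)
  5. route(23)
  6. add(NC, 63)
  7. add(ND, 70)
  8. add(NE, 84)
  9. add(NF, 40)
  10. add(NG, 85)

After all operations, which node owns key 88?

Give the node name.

Answer: NF

Derivation:
Op 1: add NA@65 -> ring=[65:NA]
Op 2: add NB@20 -> ring=[20:NB,65:NA]
Op 3: remove NB -> ring=[65:NA]
Op 4: route key 14: smallest pos >= 14 is 65 -> NA
Op 5: route key 23: smallest pos >= 23 is 65 -> NA
Op 6: add NC@63 -> ring=[63:NC,65:NA]
Op 7: add ND@70 -> ring=[63:NC,65:NA,70:ND]
Op 8: add NE@84 -> ring=[63:NC,65:NA,70:ND,84:NE]
Op 9: add NF@40 -> ring=[40:NF,63:NC,65:NA,70:ND,84:NE]
Op 10: add NG@85 -> ring=[40:NF,63:NC,65:NA,70:ND,84:NE,85:NG]
Final route key 88: none >= 88, wrap to smallest pos 40 -> NF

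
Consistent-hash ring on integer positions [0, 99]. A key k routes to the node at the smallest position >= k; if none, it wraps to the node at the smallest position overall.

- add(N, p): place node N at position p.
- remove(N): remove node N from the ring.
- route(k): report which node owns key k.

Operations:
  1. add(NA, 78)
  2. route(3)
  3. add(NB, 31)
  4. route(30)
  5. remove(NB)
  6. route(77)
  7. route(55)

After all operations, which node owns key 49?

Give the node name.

Answer: NA

Derivation:
Op 1: add NA@78 -> ring=[78:NA]
Op 2: route key 3: smallest pos >= 3 is 78 -> NA
Op 3: add NB@31 -> ring=[31:NB,78:NA]
Op 4: route key 30: smallest pos >= 30 is 31 -> NB
Op 5: remove NB -> ring=[78:NA]
Op 6: route key 77: smallest pos >= 77 is 78 -> NA
Op 7: route key 55: smallest pos >= 55 is 78 -> NA
Final route key 49: smallest pos >= 49 is 78 -> NA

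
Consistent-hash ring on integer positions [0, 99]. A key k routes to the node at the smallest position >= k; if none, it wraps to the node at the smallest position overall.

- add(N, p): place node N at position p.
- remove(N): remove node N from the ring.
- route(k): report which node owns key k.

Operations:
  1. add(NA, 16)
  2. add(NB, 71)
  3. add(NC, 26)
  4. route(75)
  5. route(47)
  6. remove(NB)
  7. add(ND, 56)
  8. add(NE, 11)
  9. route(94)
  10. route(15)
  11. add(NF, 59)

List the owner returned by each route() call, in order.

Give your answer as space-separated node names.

Op 1: add NA@16 -> ring=[16:NA]
Op 2: add NB@71 -> ring=[16:NA,71:NB]
Op 3: add NC@26 -> ring=[16:NA,26:NC,71:NB]
Op 4: route key 75: none >= 75, wrap to smallest pos 16 -> NA
Op 5: route key 47: smallest pos >= 47 is 71 -> NB
Op 6: remove NB -> ring=[16:NA,26:NC]
Op 7: add ND@56 -> ring=[16:NA,26:NC,56:ND]
Op 8: add NE@11 -> ring=[11:NE,16:NA,26:NC,56:ND]
Op 9: route key 94: none >= 94, wrap to smallest pos 11 -> NE
Op 10: route key 15: smallest pos >= 15 is 16 -> NA
Op 11: add NF@59 -> ring=[11:NE,16:NA,26:NC,56:ND,59:NF]

Answer: NA NB NE NA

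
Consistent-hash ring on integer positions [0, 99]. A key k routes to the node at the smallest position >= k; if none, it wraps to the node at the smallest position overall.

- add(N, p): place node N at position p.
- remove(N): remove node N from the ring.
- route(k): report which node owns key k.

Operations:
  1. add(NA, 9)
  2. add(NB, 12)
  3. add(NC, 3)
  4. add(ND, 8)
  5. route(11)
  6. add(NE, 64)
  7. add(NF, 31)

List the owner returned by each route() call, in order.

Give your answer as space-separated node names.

Answer: NB

Derivation:
Op 1: add NA@9 -> ring=[9:NA]
Op 2: add NB@12 -> ring=[9:NA,12:NB]
Op 3: add NC@3 -> ring=[3:NC,9:NA,12:NB]
Op 4: add ND@8 -> ring=[3:NC,8:ND,9:NA,12:NB]
Op 5: route key 11: smallest pos >= 11 is 12 -> NB
Op 6: add NE@64 -> ring=[3:NC,8:ND,9:NA,12:NB,64:NE]
Op 7: add NF@31 -> ring=[3:NC,8:ND,9:NA,12:NB,31:NF,64:NE]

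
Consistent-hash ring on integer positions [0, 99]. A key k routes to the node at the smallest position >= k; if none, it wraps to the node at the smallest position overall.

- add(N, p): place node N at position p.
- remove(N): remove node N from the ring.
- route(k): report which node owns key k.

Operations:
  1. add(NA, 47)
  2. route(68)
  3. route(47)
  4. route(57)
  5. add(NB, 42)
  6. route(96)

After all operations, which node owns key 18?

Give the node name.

Answer: NB

Derivation:
Op 1: add NA@47 -> ring=[47:NA]
Op 2: route key 68: none >= 68, wrap to smallest pos 47 -> NA
Op 3: route key 47: smallest pos >= 47 is 47 -> NA
Op 4: route key 57: none >= 57, wrap to smallest pos 47 -> NA
Op 5: add NB@42 -> ring=[42:NB,47:NA]
Op 6: route key 96: none >= 96, wrap to smallest pos 42 -> NB
Final route key 18: smallest pos >= 18 is 42 -> NB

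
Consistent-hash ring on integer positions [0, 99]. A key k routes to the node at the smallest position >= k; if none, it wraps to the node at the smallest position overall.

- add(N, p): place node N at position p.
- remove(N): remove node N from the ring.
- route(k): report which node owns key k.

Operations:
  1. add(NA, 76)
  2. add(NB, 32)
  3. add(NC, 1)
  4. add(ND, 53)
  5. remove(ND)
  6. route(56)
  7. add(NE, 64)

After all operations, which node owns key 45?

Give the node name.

Op 1: add NA@76 -> ring=[76:NA]
Op 2: add NB@32 -> ring=[32:NB,76:NA]
Op 3: add NC@1 -> ring=[1:NC,32:NB,76:NA]
Op 4: add ND@53 -> ring=[1:NC,32:NB,53:ND,76:NA]
Op 5: remove ND -> ring=[1:NC,32:NB,76:NA]
Op 6: route key 56: smallest pos >= 56 is 76 -> NA
Op 7: add NE@64 -> ring=[1:NC,32:NB,64:NE,76:NA]
Final route key 45: smallest pos >= 45 is 64 -> NE

Answer: NE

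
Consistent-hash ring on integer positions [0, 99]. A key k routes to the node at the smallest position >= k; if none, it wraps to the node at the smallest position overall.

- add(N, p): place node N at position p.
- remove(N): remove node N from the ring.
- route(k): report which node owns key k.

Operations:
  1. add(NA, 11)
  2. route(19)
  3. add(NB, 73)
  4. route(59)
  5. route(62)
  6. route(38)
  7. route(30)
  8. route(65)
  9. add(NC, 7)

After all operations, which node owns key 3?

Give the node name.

Answer: NC

Derivation:
Op 1: add NA@11 -> ring=[11:NA]
Op 2: route key 19: none >= 19, wrap to smallest pos 11 -> NA
Op 3: add NB@73 -> ring=[11:NA,73:NB]
Op 4: route key 59: smallest pos >= 59 is 73 -> NB
Op 5: route key 62: smallest pos >= 62 is 73 -> NB
Op 6: route key 38: smallest pos >= 38 is 73 -> NB
Op 7: route key 30: smallest pos >= 30 is 73 -> NB
Op 8: route key 65: smallest pos >= 65 is 73 -> NB
Op 9: add NC@7 -> ring=[7:NC,11:NA,73:NB]
Final route key 3: smallest pos >= 3 is 7 -> NC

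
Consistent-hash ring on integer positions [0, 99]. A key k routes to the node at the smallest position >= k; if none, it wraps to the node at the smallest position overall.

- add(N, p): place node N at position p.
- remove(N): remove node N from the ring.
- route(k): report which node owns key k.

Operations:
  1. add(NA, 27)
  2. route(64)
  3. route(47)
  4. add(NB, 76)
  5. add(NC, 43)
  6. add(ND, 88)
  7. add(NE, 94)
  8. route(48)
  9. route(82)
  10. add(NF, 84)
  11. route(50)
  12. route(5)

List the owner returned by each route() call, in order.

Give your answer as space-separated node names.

Answer: NA NA NB ND NB NA

Derivation:
Op 1: add NA@27 -> ring=[27:NA]
Op 2: route key 64: none >= 64, wrap to smallest pos 27 -> NA
Op 3: route key 47: none >= 47, wrap to smallest pos 27 -> NA
Op 4: add NB@76 -> ring=[27:NA,76:NB]
Op 5: add NC@43 -> ring=[27:NA,43:NC,76:NB]
Op 6: add ND@88 -> ring=[27:NA,43:NC,76:NB,88:ND]
Op 7: add NE@94 -> ring=[27:NA,43:NC,76:NB,88:ND,94:NE]
Op 8: route key 48: smallest pos >= 48 is 76 -> NB
Op 9: route key 82: smallest pos >= 82 is 88 -> ND
Op 10: add NF@84 -> ring=[27:NA,43:NC,76:NB,84:NF,88:ND,94:NE]
Op 11: route key 50: smallest pos >= 50 is 76 -> NB
Op 12: route key 5: smallest pos >= 5 is 27 -> NA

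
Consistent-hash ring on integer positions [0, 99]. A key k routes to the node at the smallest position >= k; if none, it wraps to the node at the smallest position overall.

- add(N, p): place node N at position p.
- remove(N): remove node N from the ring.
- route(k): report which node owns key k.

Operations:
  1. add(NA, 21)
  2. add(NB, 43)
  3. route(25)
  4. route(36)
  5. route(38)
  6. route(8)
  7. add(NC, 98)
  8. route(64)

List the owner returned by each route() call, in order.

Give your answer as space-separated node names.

Answer: NB NB NB NA NC

Derivation:
Op 1: add NA@21 -> ring=[21:NA]
Op 2: add NB@43 -> ring=[21:NA,43:NB]
Op 3: route key 25: smallest pos >= 25 is 43 -> NB
Op 4: route key 36: smallest pos >= 36 is 43 -> NB
Op 5: route key 38: smallest pos >= 38 is 43 -> NB
Op 6: route key 8: smallest pos >= 8 is 21 -> NA
Op 7: add NC@98 -> ring=[21:NA,43:NB,98:NC]
Op 8: route key 64: smallest pos >= 64 is 98 -> NC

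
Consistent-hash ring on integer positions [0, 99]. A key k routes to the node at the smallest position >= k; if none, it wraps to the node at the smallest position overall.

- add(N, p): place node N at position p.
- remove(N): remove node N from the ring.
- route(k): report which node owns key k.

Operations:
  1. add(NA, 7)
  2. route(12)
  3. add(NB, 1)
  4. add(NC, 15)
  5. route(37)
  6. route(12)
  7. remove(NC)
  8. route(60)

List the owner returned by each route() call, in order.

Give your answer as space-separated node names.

Op 1: add NA@7 -> ring=[7:NA]
Op 2: route key 12: none >= 12, wrap to smallest pos 7 -> NA
Op 3: add NB@1 -> ring=[1:NB,7:NA]
Op 4: add NC@15 -> ring=[1:NB,7:NA,15:NC]
Op 5: route key 37: none >= 37, wrap to smallest pos 1 -> NB
Op 6: route key 12: smallest pos >= 12 is 15 -> NC
Op 7: remove NC -> ring=[1:NB,7:NA]
Op 8: route key 60: none >= 60, wrap to smallest pos 1 -> NB

Answer: NA NB NC NB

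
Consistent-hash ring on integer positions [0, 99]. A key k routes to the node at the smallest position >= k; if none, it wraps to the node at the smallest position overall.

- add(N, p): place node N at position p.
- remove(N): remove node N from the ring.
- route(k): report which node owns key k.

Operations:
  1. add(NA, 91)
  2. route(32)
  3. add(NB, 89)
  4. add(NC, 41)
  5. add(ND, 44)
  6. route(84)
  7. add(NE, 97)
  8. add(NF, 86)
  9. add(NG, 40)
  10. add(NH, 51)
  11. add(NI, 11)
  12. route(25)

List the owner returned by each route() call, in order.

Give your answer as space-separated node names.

Op 1: add NA@91 -> ring=[91:NA]
Op 2: route key 32: smallest pos >= 32 is 91 -> NA
Op 3: add NB@89 -> ring=[89:NB,91:NA]
Op 4: add NC@41 -> ring=[41:NC,89:NB,91:NA]
Op 5: add ND@44 -> ring=[41:NC,44:ND,89:NB,91:NA]
Op 6: route key 84: smallest pos >= 84 is 89 -> NB
Op 7: add NE@97 -> ring=[41:NC,44:ND,89:NB,91:NA,97:NE]
Op 8: add NF@86 -> ring=[41:NC,44:ND,86:NF,89:NB,91:NA,97:NE]
Op 9: add NG@40 -> ring=[40:NG,41:NC,44:ND,86:NF,89:NB,91:NA,97:NE]
Op 10: add NH@51 -> ring=[40:NG,41:NC,44:ND,51:NH,86:NF,89:NB,91:NA,97:NE]
Op 11: add NI@11 -> ring=[11:NI,40:NG,41:NC,44:ND,51:NH,86:NF,89:NB,91:NA,97:NE]
Op 12: route key 25: smallest pos >= 25 is 40 -> NG

Answer: NA NB NG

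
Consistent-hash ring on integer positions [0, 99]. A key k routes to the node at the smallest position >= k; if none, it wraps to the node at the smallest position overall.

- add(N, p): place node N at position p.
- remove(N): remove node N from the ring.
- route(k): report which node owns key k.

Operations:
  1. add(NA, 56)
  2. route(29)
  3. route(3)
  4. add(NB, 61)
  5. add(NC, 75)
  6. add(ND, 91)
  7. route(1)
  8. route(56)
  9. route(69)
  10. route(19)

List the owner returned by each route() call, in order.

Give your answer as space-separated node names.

Answer: NA NA NA NA NC NA

Derivation:
Op 1: add NA@56 -> ring=[56:NA]
Op 2: route key 29: smallest pos >= 29 is 56 -> NA
Op 3: route key 3: smallest pos >= 3 is 56 -> NA
Op 4: add NB@61 -> ring=[56:NA,61:NB]
Op 5: add NC@75 -> ring=[56:NA,61:NB,75:NC]
Op 6: add ND@91 -> ring=[56:NA,61:NB,75:NC,91:ND]
Op 7: route key 1: smallest pos >= 1 is 56 -> NA
Op 8: route key 56: smallest pos >= 56 is 56 -> NA
Op 9: route key 69: smallest pos >= 69 is 75 -> NC
Op 10: route key 19: smallest pos >= 19 is 56 -> NA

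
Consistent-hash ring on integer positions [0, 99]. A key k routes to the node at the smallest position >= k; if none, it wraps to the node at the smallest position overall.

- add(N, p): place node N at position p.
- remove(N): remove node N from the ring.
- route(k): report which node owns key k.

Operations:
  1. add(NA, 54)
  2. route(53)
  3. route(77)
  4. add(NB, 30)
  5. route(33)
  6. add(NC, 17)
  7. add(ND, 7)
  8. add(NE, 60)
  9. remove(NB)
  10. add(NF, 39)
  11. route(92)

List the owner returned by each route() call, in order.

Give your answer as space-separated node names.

Answer: NA NA NA ND

Derivation:
Op 1: add NA@54 -> ring=[54:NA]
Op 2: route key 53: smallest pos >= 53 is 54 -> NA
Op 3: route key 77: none >= 77, wrap to smallest pos 54 -> NA
Op 4: add NB@30 -> ring=[30:NB,54:NA]
Op 5: route key 33: smallest pos >= 33 is 54 -> NA
Op 6: add NC@17 -> ring=[17:NC,30:NB,54:NA]
Op 7: add ND@7 -> ring=[7:ND,17:NC,30:NB,54:NA]
Op 8: add NE@60 -> ring=[7:ND,17:NC,30:NB,54:NA,60:NE]
Op 9: remove NB -> ring=[7:ND,17:NC,54:NA,60:NE]
Op 10: add NF@39 -> ring=[7:ND,17:NC,39:NF,54:NA,60:NE]
Op 11: route key 92: none >= 92, wrap to smallest pos 7 -> ND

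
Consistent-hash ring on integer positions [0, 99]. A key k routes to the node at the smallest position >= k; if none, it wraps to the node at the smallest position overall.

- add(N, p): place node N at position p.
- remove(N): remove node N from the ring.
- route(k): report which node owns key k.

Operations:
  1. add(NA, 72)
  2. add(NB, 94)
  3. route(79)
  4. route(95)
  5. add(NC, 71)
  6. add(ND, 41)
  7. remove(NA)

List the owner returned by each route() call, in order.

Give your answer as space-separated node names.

Answer: NB NA

Derivation:
Op 1: add NA@72 -> ring=[72:NA]
Op 2: add NB@94 -> ring=[72:NA,94:NB]
Op 3: route key 79: smallest pos >= 79 is 94 -> NB
Op 4: route key 95: none >= 95, wrap to smallest pos 72 -> NA
Op 5: add NC@71 -> ring=[71:NC,72:NA,94:NB]
Op 6: add ND@41 -> ring=[41:ND,71:NC,72:NA,94:NB]
Op 7: remove NA -> ring=[41:ND,71:NC,94:NB]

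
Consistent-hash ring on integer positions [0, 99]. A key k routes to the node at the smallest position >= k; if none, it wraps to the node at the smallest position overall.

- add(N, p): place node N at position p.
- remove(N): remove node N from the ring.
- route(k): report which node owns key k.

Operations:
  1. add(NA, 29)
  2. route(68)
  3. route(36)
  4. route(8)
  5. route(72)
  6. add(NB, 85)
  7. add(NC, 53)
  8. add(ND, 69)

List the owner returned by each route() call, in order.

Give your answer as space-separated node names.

Answer: NA NA NA NA

Derivation:
Op 1: add NA@29 -> ring=[29:NA]
Op 2: route key 68: none >= 68, wrap to smallest pos 29 -> NA
Op 3: route key 36: none >= 36, wrap to smallest pos 29 -> NA
Op 4: route key 8: smallest pos >= 8 is 29 -> NA
Op 5: route key 72: none >= 72, wrap to smallest pos 29 -> NA
Op 6: add NB@85 -> ring=[29:NA,85:NB]
Op 7: add NC@53 -> ring=[29:NA,53:NC,85:NB]
Op 8: add ND@69 -> ring=[29:NA,53:NC,69:ND,85:NB]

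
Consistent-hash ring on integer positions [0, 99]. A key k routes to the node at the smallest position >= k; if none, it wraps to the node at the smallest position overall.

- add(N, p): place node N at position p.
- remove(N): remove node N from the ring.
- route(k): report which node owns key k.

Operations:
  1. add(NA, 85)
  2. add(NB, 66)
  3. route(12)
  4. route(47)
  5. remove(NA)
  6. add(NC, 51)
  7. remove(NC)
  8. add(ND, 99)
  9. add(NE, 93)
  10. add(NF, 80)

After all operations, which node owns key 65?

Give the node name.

Answer: NB

Derivation:
Op 1: add NA@85 -> ring=[85:NA]
Op 2: add NB@66 -> ring=[66:NB,85:NA]
Op 3: route key 12: smallest pos >= 12 is 66 -> NB
Op 4: route key 47: smallest pos >= 47 is 66 -> NB
Op 5: remove NA -> ring=[66:NB]
Op 6: add NC@51 -> ring=[51:NC,66:NB]
Op 7: remove NC -> ring=[66:NB]
Op 8: add ND@99 -> ring=[66:NB,99:ND]
Op 9: add NE@93 -> ring=[66:NB,93:NE,99:ND]
Op 10: add NF@80 -> ring=[66:NB,80:NF,93:NE,99:ND]
Final route key 65: smallest pos >= 65 is 66 -> NB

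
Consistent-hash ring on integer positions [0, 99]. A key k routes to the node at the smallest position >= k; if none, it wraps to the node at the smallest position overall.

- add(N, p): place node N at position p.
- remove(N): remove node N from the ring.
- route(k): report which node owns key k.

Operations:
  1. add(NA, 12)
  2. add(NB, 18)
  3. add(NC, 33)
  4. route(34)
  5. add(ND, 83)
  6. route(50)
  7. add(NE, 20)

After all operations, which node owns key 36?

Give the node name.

Answer: ND

Derivation:
Op 1: add NA@12 -> ring=[12:NA]
Op 2: add NB@18 -> ring=[12:NA,18:NB]
Op 3: add NC@33 -> ring=[12:NA,18:NB,33:NC]
Op 4: route key 34: none >= 34, wrap to smallest pos 12 -> NA
Op 5: add ND@83 -> ring=[12:NA,18:NB,33:NC,83:ND]
Op 6: route key 50: smallest pos >= 50 is 83 -> ND
Op 7: add NE@20 -> ring=[12:NA,18:NB,20:NE,33:NC,83:ND]
Final route key 36: smallest pos >= 36 is 83 -> ND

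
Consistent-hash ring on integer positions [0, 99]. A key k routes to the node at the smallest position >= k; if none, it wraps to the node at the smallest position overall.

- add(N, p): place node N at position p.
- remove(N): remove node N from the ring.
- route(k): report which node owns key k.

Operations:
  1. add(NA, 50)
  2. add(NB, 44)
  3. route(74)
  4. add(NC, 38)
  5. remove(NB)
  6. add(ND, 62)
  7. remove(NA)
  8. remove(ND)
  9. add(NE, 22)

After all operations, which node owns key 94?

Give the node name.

Op 1: add NA@50 -> ring=[50:NA]
Op 2: add NB@44 -> ring=[44:NB,50:NA]
Op 3: route key 74: none >= 74, wrap to smallest pos 44 -> NB
Op 4: add NC@38 -> ring=[38:NC,44:NB,50:NA]
Op 5: remove NB -> ring=[38:NC,50:NA]
Op 6: add ND@62 -> ring=[38:NC,50:NA,62:ND]
Op 7: remove NA -> ring=[38:NC,62:ND]
Op 8: remove ND -> ring=[38:NC]
Op 9: add NE@22 -> ring=[22:NE,38:NC]
Final route key 94: none >= 94, wrap to smallest pos 22 -> NE

Answer: NE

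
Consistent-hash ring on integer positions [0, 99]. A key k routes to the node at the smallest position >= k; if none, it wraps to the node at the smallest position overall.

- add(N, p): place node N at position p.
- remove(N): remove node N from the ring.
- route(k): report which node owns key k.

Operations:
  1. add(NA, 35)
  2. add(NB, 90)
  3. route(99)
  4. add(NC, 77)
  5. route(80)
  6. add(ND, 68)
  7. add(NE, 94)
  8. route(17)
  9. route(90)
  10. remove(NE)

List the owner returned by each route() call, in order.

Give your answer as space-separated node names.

Answer: NA NB NA NB

Derivation:
Op 1: add NA@35 -> ring=[35:NA]
Op 2: add NB@90 -> ring=[35:NA,90:NB]
Op 3: route key 99: none >= 99, wrap to smallest pos 35 -> NA
Op 4: add NC@77 -> ring=[35:NA,77:NC,90:NB]
Op 5: route key 80: smallest pos >= 80 is 90 -> NB
Op 6: add ND@68 -> ring=[35:NA,68:ND,77:NC,90:NB]
Op 7: add NE@94 -> ring=[35:NA,68:ND,77:NC,90:NB,94:NE]
Op 8: route key 17: smallest pos >= 17 is 35 -> NA
Op 9: route key 90: smallest pos >= 90 is 90 -> NB
Op 10: remove NE -> ring=[35:NA,68:ND,77:NC,90:NB]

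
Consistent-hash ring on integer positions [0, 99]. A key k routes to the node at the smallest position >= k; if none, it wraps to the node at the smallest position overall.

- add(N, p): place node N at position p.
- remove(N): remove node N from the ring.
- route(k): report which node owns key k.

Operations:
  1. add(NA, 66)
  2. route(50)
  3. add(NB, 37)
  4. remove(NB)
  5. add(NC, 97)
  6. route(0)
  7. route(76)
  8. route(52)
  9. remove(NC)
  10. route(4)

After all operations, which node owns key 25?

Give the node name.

Op 1: add NA@66 -> ring=[66:NA]
Op 2: route key 50: smallest pos >= 50 is 66 -> NA
Op 3: add NB@37 -> ring=[37:NB,66:NA]
Op 4: remove NB -> ring=[66:NA]
Op 5: add NC@97 -> ring=[66:NA,97:NC]
Op 6: route key 0: smallest pos >= 0 is 66 -> NA
Op 7: route key 76: smallest pos >= 76 is 97 -> NC
Op 8: route key 52: smallest pos >= 52 is 66 -> NA
Op 9: remove NC -> ring=[66:NA]
Op 10: route key 4: smallest pos >= 4 is 66 -> NA
Final route key 25: smallest pos >= 25 is 66 -> NA

Answer: NA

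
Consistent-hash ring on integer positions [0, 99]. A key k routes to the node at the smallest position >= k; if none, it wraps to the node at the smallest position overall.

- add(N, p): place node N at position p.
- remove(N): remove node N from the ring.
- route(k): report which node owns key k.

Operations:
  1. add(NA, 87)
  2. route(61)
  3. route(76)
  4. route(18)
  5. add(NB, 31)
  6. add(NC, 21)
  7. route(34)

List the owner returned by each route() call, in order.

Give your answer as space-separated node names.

Answer: NA NA NA NA

Derivation:
Op 1: add NA@87 -> ring=[87:NA]
Op 2: route key 61: smallest pos >= 61 is 87 -> NA
Op 3: route key 76: smallest pos >= 76 is 87 -> NA
Op 4: route key 18: smallest pos >= 18 is 87 -> NA
Op 5: add NB@31 -> ring=[31:NB,87:NA]
Op 6: add NC@21 -> ring=[21:NC,31:NB,87:NA]
Op 7: route key 34: smallest pos >= 34 is 87 -> NA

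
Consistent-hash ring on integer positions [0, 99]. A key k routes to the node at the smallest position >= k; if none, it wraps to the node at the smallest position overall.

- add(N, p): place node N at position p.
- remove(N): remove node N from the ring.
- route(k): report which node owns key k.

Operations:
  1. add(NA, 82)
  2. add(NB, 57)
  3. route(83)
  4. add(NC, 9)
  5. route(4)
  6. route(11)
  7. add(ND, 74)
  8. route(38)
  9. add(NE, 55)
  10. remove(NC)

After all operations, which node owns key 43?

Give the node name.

Op 1: add NA@82 -> ring=[82:NA]
Op 2: add NB@57 -> ring=[57:NB,82:NA]
Op 3: route key 83: none >= 83, wrap to smallest pos 57 -> NB
Op 4: add NC@9 -> ring=[9:NC,57:NB,82:NA]
Op 5: route key 4: smallest pos >= 4 is 9 -> NC
Op 6: route key 11: smallest pos >= 11 is 57 -> NB
Op 7: add ND@74 -> ring=[9:NC,57:NB,74:ND,82:NA]
Op 8: route key 38: smallest pos >= 38 is 57 -> NB
Op 9: add NE@55 -> ring=[9:NC,55:NE,57:NB,74:ND,82:NA]
Op 10: remove NC -> ring=[55:NE,57:NB,74:ND,82:NA]
Final route key 43: smallest pos >= 43 is 55 -> NE

Answer: NE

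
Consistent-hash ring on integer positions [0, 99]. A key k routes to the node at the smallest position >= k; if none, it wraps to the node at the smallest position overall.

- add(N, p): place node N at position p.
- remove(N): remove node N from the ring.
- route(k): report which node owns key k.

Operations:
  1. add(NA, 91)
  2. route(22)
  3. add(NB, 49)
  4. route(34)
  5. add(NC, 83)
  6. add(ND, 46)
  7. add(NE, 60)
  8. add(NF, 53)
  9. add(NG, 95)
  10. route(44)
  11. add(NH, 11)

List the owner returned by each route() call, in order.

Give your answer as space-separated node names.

Answer: NA NB ND

Derivation:
Op 1: add NA@91 -> ring=[91:NA]
Op 2: route key 22: smallest pos >= 22 is 91 -> NA
Op 3: add NB@49 -> ring=[49:NB,91:NA]
Op 4: route key 34: smallest pos >= 34 is 49 -> NB
Op 5: add NC@83 -> ring=[49:NB,83:NC,91:NA]
Op 6: add ND@46 -> ring=[46:ND,49:NB,83:NC,91:NA]
Op 7: add NE@60 -> ring=[46:ND,49:NB,60:NE,83:NC,91:NA]
Op 8: add NF@53 -> ring=[46:ND,49:NB,53:NF,60:NE,83:NC,91:NA]
Op 9: add NG@95 -> ring=[46:ND,49:NB,53:NF,60:NE,83:NC,91:NA,95:NG]
Op 10: route key 44: smallest pos >= 44 is 46 -> ND
Op 11: add NH@11 -> ring=[11:NH,46:ND,49:NB,53:NF,60:NE,83:NC,91:NA,95:NG]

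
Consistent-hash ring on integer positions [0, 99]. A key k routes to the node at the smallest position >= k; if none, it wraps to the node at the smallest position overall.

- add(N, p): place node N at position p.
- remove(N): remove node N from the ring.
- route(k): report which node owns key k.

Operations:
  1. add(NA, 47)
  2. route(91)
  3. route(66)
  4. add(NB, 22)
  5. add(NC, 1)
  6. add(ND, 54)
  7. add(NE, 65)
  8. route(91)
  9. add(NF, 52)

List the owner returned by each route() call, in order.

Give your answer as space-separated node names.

Op 1: add NA@47 -> ring=[47:NA]
Op 2: route key 91: none >= 91, wrap to smallest pos 47 -> NA
Op 3: route key 66: none >= 66, wrap to smallest pos 47 -> NA
Op 4: add NB@22 -> ring=[22:NB,47:NA]
Op 5: add NC@1 -> ring=[1:NC,22:NB,47:NA]
Op 6: add ND@54 -> ring=[1:NC,22:NB,47:NA,54:ND]
Op 7: add NE@65 -> ring=[1:NC,22:NB,47:NA,54:ND,65:NE]
Op 8: route key 91: none >= 91, wrap to smallest pos 1 -> NC
Op 9: add NF@52 -> ring=[1:NC,22:NB,47:NA,52:NF,54:ND,65:NE]

Answer: NA NA NC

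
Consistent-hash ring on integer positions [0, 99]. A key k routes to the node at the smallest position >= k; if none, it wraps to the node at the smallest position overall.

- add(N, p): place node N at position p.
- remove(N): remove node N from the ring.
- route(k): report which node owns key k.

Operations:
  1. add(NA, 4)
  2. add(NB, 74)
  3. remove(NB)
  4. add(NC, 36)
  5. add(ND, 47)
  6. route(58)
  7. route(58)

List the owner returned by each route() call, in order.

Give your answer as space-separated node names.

Answer: NA NA

Derivation:
Op 1: add NA@4 -> ring=[4:NA]
Op 2: add NB@74 -> ring=[4:NA,74:NB]
Op 3: remove NB -> ring=[4:NA]
Op 4: add NC@36 -> ring=[4:NA,36:NC]
Op 5: add ND@47 -> ring=[4:NA,36:NC,47:ND]
Op 6: route key 58: none >= 58, wrap to smallest pos 4 -> NA
Op 7: route key 58: none >= 58, wrap to smallest pos 4 -> NA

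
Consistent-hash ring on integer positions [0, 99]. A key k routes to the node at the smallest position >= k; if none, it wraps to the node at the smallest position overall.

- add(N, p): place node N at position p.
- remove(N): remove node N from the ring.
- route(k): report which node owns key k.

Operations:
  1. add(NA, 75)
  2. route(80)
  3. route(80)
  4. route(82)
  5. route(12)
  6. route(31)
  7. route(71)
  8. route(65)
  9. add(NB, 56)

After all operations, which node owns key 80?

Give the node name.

Answer: NB

Derivation:
Op 1: add NA@75 -> ring=[75:NA]
Op 2: route key 80: none >= 80, wrap to smallest pos 75 -> NA
Op 3: route key 80: none >= 80, wrap to smallest pos 75 -> NA
Op 4: route key 82: none >= 82, wrap to smallest pos 75 -> NA
Op 5: route key 12: smallest pos >= 12 is 75 -> NA
Op 6: route key 31: smallest pos >= 31 is 75 -> NA
Op 7: route key 71: smallest pos >= 71 is 75 -> NA
Op 8: route key 65: smallest pos >= 65 is 75 -> NA
Op 9: add NB@56 -> ring=[56:NB,75:NA]
Final route key 80: none >= 80, wrap to smallest pos 56 -> NB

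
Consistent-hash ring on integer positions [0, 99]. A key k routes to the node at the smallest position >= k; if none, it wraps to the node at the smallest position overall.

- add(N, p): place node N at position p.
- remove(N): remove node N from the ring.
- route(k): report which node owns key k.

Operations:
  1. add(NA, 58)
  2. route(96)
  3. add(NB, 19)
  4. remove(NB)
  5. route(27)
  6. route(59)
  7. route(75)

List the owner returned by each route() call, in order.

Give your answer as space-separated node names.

Answer: NA NA NA NA

Derivation:
Op 1: add NA@58 -> ring=[58:NA]
Op 2: route key 96: none >= 96, wrap to smallest pos 58 -> NA
Op 3: add NB@19 -> ring=[19:NB,58:NA]
Op 4: remove NB -> ring=[58:NA]
Op 5: route key 27: smallest pos >= 27 is 58 -> NA
Op 6: route key 59: none >= 59, wrap to smallest pos 58 -> NA
Op 7: route key 75: none >= 75, wrap to smallest pos 58 -> NA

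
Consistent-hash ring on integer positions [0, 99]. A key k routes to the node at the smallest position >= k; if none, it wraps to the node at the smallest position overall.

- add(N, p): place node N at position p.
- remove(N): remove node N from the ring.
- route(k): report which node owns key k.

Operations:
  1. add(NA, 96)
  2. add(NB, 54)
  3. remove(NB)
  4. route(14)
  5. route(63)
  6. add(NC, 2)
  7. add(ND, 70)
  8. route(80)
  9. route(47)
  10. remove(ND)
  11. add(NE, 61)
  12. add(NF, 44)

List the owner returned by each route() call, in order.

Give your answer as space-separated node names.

Op 1: add NA@96 -> ring=[96:NA]
Op 2: add NB@54 -> ring=[54:NB,96:NA]
Op 3: remove NB -> ring=[96:NA]
Op 4: route key 14: smallest pos >= 14 is 96 -> NA
Op 5: route key 63: smallest pos >= 63 is 96 -> NA
Op 6: add NC@2 -> ring=[2:NC,96:NA]
Op 7: add ND@70 -> ring=[2:NC,70:ND,96:NA]
Op 8: route key 80: smallest pos >= 80 is 96 -> NA
Op 9: route key 47: smallest pos >= 47 is 70 -> ND
Op 10: remove ND -> ring=[2:NC,96:NA]
Op 11: add NE@61 -> ring=[2:NC,61:NE,96:NA]
Op 12: add NF@44 -> ring=[2:NC,44:NF,61:NE,96:NA]

Answer: NA NA NA ND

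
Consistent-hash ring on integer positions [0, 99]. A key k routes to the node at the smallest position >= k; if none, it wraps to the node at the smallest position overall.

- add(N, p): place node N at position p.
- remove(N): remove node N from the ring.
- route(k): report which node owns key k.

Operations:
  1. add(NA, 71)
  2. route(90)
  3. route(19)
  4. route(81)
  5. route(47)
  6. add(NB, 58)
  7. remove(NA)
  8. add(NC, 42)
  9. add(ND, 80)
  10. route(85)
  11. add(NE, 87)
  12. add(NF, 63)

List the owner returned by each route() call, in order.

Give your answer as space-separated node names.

Op 1: add NA@71 -> ring=[71:NA]
Op 2: route key 90: none >= 90, wrap to smallest pos 71 -> NA
Op 3: route key 19: smallest pos >= 19 is 71 -> NA
Op 4: route key 81: none >= 81, wrap to smallest pos 71 -> NA
Op 5: route key 47: smallest pos >= 47 is 71 -> NA
Op 6: add NB@58 -> ring=[58:NB,71:NA]
Op 7: remove NA -> ring=[58:NB]
Op 8: add NC@42 -> ring=[42:NC,58:NB]
Op 9: add ND@80 -> ring=[42:NC,58:NB,80:ND]
Op 10: route key 85: none >= 85, wrap to smallest pos 42 -> NC
Op 11: add NE@87 -> ring=[42:NC,58:NB,80:ND,87:NE]
Op 12: add NF@63 -> ring=[42:NC,58:NB,63:NF,80:ND,87:NE]

Answer: NA NA NA NA NC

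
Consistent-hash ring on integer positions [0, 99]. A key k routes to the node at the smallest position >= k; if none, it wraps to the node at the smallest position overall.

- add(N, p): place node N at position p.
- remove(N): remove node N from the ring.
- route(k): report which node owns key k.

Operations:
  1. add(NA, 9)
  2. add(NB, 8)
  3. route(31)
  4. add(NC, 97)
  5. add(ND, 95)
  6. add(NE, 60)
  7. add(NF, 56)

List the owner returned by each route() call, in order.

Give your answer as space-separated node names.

Op 1: add NA@9 -> ring=[9:NA]
Op 2: add NB@8 -> ring=[8:NB,9:NA]
Op 3: route key 31: none >= 31, wrap to smallest pos 8 -> NB
Op 4: add NC@97 -> ring=[8:NB,9:NA,97:NC]
Op 5: add ND@95 -> ring=[8:NB,9:NA,95:ND,97:NC]
Op 6: add NE@60 -> ring=[8:NB,9:NA,60:NE,95:ND,97:NC]
Op 7: add NF@56 -> ring=[8:NB,9:NA,56:NF,60:NE,95:ND,97:NC]

Answer: NB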